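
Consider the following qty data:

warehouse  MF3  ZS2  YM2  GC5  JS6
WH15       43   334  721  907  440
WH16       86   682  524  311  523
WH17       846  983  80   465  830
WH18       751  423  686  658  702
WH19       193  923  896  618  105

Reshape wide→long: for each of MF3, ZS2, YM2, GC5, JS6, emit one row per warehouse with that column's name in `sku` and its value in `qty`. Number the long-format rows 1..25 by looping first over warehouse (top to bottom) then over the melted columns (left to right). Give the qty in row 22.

923

25 rows total (5 × 5). Row 22: index ⌊(22-1)/5⌋ = 4 into warehouse → WH19; (22-1) mod 5 = 1 into the melted columns → ZS2.
So row 22 is (WH19, ZS2, 923); qty = 923.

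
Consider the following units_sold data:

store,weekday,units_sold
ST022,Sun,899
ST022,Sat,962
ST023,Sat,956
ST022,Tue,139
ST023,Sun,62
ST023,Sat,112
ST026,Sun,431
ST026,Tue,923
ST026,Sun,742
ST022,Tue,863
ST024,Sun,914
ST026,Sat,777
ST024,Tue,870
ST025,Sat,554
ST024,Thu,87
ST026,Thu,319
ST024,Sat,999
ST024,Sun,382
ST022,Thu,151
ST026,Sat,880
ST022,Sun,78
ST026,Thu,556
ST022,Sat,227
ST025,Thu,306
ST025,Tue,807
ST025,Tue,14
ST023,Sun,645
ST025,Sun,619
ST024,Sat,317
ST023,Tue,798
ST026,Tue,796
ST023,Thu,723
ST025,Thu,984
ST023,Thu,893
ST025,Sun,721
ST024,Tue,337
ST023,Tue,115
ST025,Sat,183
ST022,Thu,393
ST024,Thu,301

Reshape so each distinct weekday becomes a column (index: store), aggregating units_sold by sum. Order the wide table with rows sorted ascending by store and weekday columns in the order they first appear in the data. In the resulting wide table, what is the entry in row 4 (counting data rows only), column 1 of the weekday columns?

1340

With rows sorted ascending by store, row 4 is store=ST025. weekday columns in first-appearance order: Sun, Sat, Tue, Thu; column 1 is Sun.
Long rows with store=ST025, weekday=Sun: 619 + 721 = 1340.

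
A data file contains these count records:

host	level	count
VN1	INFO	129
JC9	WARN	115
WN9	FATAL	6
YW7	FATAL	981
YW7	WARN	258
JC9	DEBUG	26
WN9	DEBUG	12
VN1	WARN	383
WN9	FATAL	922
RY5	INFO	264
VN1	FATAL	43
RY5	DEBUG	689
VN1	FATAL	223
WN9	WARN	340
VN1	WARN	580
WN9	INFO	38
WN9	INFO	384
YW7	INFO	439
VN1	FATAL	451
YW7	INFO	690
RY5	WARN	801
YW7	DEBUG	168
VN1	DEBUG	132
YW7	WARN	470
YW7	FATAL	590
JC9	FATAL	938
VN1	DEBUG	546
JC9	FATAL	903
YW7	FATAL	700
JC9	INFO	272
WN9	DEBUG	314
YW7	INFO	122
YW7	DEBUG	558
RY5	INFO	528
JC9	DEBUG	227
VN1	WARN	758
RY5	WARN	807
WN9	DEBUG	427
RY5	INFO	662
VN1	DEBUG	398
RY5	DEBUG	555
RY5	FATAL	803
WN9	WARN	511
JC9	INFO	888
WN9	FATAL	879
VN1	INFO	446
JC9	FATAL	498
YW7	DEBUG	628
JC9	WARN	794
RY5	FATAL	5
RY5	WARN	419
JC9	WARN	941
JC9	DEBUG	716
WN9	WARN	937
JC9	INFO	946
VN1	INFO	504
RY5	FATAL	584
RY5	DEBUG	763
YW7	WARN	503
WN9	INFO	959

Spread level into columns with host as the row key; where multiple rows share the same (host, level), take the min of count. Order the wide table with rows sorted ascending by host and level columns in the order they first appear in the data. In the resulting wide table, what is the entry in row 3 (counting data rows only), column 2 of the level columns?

383

With rows sorted ascending by host, row 3 is host=VN1. level columns in first-appearance order: INFO, WARN, FATAL, DEBUG; column 2 is WARN.
Long rows with host=VN1, level=WARN: min(383, 580, 758) = 383.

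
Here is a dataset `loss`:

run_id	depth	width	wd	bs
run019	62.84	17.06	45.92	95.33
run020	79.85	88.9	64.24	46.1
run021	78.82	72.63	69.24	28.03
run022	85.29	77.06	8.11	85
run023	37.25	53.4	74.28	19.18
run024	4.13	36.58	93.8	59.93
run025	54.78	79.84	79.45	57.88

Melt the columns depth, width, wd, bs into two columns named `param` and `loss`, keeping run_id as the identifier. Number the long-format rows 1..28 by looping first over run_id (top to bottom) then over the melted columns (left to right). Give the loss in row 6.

28 rows total (7 × 4). Row 6: index ⌊(6-1)/4⌋ = 1 into run_id → run020; (6-1) mod 4 = 1 into the melted columns → width.
So row 6 is (run020, width, 88.9); loss = 88.9.

88.9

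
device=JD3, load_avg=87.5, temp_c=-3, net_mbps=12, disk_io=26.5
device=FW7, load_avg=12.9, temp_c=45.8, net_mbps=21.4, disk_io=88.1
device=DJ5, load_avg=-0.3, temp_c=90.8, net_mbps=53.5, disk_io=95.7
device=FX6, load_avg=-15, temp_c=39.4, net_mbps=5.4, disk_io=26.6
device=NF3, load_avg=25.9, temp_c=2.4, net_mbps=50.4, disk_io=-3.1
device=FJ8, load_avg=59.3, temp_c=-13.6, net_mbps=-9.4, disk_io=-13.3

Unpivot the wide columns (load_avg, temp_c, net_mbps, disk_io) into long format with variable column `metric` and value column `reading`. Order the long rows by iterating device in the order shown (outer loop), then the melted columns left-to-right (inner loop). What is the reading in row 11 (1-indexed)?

24 rows total (6 × 4). Row 11: index ⌊(11-1)/4⌋ = 2 into device → DJ5; (11-1) mod 4 = 2 into the melted columns → net_mbps.
So row 11 is (DJ5, net_mbps, 53.5); reading = 53.5.

53.5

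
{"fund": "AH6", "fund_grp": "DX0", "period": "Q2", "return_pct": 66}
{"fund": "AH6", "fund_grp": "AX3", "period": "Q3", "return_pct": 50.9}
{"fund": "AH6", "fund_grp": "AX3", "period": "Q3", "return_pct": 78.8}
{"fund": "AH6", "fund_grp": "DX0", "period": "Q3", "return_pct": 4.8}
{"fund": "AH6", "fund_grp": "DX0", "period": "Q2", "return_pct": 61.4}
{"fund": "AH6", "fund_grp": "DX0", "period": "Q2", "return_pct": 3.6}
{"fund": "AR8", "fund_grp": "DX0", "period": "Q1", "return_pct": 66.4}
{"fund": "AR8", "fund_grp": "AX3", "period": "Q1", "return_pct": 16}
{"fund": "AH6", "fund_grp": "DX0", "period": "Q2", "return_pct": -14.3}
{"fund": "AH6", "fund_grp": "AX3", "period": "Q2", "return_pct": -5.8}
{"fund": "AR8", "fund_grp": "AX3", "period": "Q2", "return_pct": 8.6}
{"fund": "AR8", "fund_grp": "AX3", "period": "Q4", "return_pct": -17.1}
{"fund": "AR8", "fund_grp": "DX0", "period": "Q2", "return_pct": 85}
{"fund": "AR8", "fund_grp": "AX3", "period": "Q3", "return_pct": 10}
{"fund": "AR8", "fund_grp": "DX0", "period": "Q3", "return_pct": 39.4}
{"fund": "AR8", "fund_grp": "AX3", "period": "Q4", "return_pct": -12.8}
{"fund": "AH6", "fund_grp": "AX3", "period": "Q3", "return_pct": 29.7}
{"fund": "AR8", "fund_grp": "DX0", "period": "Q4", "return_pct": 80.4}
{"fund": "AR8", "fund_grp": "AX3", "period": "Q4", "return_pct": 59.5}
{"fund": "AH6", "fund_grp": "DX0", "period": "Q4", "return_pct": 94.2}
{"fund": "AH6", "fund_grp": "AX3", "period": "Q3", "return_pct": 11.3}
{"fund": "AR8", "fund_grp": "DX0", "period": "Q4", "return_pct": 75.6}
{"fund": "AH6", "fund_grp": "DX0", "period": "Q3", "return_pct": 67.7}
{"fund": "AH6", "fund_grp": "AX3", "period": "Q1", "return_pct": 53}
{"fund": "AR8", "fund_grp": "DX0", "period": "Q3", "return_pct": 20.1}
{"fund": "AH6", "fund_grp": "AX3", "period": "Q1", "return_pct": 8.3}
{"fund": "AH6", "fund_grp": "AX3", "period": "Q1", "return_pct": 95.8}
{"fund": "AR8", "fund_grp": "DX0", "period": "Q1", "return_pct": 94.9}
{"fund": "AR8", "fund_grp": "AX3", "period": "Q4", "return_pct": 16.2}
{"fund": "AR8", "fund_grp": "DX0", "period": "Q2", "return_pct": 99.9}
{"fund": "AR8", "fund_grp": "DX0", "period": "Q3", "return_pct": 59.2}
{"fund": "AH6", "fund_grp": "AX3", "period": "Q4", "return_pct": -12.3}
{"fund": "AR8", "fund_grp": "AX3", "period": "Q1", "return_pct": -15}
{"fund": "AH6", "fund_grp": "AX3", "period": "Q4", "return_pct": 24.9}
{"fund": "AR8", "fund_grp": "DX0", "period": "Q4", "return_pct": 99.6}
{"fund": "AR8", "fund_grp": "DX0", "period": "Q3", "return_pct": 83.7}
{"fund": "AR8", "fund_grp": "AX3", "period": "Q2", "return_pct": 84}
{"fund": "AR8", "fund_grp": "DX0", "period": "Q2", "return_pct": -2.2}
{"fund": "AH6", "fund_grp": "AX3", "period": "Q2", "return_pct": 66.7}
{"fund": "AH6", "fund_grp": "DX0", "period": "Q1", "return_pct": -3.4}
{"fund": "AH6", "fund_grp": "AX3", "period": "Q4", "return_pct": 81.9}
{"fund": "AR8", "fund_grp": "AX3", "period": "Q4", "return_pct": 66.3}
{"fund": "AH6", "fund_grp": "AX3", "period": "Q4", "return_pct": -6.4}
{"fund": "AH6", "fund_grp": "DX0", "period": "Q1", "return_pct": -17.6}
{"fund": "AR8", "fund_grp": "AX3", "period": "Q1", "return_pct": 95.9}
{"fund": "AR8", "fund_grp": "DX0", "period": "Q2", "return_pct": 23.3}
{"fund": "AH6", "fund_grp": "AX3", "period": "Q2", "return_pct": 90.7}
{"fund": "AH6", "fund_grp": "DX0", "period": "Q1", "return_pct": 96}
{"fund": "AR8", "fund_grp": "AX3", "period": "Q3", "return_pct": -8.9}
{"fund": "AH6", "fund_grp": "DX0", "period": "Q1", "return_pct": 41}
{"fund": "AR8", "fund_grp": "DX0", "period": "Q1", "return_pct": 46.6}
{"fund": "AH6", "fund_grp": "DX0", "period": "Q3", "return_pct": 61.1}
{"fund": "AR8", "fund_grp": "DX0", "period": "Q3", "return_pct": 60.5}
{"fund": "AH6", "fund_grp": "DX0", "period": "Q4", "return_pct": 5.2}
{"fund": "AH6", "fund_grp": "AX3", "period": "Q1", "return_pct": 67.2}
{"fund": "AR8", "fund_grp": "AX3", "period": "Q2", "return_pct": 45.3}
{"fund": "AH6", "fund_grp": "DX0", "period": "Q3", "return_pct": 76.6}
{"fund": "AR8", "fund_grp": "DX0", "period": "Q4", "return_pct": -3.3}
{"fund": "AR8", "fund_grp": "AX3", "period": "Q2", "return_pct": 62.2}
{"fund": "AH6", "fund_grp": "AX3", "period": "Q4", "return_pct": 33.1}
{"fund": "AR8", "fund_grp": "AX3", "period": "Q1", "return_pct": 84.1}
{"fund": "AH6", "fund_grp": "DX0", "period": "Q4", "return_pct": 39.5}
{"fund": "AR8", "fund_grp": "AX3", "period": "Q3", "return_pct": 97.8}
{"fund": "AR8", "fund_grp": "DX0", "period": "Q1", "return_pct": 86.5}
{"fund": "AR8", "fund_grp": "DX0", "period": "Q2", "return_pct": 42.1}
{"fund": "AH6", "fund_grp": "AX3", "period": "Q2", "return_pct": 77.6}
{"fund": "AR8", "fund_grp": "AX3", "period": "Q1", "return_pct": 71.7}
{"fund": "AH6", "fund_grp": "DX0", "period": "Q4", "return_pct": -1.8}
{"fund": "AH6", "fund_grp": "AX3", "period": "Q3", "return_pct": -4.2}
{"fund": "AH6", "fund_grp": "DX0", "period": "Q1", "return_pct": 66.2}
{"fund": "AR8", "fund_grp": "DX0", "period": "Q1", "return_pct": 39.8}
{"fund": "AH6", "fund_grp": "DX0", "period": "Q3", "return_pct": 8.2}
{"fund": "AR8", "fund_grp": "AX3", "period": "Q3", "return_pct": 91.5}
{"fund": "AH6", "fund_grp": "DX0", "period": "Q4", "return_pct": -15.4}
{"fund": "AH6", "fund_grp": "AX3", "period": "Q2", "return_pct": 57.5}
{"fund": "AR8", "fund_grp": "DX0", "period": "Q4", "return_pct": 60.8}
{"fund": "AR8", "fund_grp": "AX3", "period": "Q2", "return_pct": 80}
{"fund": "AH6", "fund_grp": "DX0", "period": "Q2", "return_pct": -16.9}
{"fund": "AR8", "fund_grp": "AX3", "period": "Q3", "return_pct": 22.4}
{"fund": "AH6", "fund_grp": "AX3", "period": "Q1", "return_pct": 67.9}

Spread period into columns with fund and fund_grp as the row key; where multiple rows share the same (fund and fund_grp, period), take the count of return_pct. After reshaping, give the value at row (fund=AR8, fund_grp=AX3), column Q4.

5

Rows with fund=AR8, fund_grp=AX3 and period=Q4: return_pct values are -17.1, -12.8, 59.5, 16.2, 66.3.
5 rows match — count = 5.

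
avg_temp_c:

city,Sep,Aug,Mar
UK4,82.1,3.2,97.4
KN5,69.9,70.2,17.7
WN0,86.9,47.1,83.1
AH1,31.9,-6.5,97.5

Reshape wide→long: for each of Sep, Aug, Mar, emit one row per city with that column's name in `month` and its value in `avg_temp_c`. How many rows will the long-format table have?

4 city values × 3 melted columns = 12 rows.

12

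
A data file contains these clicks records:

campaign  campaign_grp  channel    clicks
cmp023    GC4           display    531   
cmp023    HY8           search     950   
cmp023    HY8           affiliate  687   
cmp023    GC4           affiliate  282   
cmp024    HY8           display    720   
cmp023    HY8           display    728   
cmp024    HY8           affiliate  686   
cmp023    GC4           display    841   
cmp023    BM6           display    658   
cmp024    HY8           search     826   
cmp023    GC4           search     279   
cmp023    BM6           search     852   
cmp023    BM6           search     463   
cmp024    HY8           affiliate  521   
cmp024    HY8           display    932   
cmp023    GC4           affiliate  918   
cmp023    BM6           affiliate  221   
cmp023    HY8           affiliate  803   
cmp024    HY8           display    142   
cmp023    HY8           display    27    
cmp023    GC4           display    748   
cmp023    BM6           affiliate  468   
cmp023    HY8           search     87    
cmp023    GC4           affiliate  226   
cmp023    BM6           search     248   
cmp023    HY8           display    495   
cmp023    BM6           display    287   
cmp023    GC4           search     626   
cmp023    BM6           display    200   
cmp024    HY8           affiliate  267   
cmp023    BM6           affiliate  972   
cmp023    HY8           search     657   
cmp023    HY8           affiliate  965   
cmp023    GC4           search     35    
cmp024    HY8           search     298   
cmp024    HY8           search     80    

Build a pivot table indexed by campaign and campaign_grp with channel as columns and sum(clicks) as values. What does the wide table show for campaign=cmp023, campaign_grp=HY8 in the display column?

Rows with campaign=cmp023, campaign_grp=HY8 and channel=display: clicks values are 728, 27, 495.
728 + 27 + 495 = 1250.

1250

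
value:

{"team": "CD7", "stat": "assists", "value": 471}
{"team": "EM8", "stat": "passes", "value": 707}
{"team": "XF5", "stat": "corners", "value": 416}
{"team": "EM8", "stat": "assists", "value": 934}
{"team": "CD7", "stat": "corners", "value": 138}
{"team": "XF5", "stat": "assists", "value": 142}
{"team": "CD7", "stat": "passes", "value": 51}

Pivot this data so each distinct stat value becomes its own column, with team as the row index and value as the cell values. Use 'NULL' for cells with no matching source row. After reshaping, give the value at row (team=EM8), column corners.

No long-format row has team=EM8 and stat=corners, so the cell is NULL.

NULL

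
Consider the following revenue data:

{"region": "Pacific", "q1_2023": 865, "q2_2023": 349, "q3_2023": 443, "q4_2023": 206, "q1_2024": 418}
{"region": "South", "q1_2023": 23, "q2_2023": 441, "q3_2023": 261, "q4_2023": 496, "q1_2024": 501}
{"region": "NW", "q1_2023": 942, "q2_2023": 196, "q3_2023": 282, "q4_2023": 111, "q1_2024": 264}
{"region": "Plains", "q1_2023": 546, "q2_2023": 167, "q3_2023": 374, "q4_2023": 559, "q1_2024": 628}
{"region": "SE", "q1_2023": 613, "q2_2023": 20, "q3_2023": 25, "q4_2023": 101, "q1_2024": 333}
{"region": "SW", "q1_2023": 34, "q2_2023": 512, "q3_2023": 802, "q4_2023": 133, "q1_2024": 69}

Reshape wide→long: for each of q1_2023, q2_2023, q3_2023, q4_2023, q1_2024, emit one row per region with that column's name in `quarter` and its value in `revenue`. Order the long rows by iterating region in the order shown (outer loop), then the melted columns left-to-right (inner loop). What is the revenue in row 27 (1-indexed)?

512

30 rows total (6 × 5). Row 27: index ⌊(27-1)/5⌋ = 5 into region → SW; (27-1) mod 5 = 1 into the melted columns → q2_2023.
So row 27 is (SW, q2_2023, 512); revenue = 512.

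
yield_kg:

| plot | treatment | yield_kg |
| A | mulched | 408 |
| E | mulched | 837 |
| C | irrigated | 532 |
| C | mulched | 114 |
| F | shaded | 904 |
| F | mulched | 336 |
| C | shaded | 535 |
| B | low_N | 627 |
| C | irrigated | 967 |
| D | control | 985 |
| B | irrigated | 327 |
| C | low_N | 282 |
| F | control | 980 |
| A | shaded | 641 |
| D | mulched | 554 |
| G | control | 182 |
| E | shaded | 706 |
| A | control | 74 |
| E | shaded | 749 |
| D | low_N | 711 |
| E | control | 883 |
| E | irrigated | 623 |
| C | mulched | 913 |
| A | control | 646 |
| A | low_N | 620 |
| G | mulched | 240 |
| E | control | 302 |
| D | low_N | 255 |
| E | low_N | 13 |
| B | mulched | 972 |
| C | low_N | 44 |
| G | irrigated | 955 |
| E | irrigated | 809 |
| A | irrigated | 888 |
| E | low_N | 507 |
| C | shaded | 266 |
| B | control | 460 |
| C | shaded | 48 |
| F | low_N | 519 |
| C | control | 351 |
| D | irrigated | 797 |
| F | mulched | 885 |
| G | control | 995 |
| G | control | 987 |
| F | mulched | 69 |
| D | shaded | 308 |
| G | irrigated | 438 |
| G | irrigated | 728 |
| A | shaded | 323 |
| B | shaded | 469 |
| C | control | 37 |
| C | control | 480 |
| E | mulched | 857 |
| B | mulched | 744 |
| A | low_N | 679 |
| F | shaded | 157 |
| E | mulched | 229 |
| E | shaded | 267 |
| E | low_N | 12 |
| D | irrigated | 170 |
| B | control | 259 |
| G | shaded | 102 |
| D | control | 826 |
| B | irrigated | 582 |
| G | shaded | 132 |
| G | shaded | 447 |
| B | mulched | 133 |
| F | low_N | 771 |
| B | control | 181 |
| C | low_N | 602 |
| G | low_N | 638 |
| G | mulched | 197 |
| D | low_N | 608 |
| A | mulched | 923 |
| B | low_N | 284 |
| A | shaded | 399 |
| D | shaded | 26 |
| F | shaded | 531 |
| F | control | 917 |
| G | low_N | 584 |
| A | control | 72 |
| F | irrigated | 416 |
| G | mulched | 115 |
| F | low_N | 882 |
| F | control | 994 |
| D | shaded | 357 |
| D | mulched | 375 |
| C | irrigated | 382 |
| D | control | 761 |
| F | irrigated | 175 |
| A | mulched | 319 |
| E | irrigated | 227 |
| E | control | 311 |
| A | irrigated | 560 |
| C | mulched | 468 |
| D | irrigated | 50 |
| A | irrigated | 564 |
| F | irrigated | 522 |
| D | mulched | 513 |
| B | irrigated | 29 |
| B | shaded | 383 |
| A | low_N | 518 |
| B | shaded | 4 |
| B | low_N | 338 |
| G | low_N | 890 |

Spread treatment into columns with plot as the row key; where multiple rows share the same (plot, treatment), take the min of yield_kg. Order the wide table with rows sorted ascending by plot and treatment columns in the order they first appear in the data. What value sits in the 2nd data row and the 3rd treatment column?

With rows sorted ascending by plot, row 2 is plot=B. treatment columns in first-appearance order: mulched, irrigated, shaded, low_N, control; column 3 is shaded.
Long rows with plot=B, treatment=shaded: min(469, 383, 4) = 4.

4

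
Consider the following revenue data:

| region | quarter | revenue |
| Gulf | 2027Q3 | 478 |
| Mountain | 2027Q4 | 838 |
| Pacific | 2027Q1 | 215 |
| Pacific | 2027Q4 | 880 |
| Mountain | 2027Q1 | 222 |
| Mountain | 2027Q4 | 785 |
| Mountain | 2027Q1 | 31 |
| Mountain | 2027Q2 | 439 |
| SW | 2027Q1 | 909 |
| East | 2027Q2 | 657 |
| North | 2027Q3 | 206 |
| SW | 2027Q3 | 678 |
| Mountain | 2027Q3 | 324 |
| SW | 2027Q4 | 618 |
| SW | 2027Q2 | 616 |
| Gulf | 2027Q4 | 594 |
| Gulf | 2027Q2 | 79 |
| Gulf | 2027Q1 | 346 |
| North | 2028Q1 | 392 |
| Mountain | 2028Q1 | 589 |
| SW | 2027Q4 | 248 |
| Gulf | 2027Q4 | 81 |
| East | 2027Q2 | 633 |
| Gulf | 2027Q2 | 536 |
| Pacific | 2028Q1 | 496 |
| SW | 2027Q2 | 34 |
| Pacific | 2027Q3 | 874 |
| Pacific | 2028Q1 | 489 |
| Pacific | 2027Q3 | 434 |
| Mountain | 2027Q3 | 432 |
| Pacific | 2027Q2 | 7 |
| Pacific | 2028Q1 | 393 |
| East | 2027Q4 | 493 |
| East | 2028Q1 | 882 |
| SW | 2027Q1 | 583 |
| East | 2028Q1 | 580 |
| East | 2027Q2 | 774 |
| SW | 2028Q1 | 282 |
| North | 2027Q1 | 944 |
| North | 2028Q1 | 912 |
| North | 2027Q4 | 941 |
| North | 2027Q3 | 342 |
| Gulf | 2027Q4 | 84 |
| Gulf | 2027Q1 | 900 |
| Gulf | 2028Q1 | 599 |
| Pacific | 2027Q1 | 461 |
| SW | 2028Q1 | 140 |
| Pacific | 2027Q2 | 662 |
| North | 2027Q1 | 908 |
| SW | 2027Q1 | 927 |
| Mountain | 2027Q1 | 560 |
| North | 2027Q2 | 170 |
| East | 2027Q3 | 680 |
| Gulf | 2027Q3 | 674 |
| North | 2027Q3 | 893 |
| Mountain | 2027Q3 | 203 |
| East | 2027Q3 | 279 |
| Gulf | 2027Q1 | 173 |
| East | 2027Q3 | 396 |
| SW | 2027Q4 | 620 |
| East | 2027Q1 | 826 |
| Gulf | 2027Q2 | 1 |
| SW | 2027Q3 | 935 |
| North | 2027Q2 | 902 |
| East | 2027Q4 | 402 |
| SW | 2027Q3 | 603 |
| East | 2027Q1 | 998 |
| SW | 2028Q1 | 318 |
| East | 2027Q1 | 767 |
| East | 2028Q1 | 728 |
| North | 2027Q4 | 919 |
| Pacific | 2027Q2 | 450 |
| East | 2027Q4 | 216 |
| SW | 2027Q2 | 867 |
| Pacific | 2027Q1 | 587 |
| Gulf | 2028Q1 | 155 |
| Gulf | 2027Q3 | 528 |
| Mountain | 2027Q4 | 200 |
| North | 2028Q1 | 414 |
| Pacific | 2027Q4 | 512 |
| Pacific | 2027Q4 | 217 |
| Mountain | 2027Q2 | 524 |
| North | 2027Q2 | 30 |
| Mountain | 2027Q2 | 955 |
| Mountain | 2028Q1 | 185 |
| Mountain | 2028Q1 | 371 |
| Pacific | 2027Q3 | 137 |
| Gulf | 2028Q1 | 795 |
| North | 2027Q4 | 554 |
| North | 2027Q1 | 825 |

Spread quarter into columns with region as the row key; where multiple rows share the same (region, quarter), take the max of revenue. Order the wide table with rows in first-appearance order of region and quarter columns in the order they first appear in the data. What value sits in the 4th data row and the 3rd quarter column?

With rows in first-appearance order of region, row 4 is region=SW. quarter columns in first-appearance order: 2027Q3, 2027Q4, 2027Q1, 2027Q2, 2028Q1; column 3 is 2027Q1.
Long rows with region=SW, quarter=2027Q1: max(909, 583, 927) = 927.

927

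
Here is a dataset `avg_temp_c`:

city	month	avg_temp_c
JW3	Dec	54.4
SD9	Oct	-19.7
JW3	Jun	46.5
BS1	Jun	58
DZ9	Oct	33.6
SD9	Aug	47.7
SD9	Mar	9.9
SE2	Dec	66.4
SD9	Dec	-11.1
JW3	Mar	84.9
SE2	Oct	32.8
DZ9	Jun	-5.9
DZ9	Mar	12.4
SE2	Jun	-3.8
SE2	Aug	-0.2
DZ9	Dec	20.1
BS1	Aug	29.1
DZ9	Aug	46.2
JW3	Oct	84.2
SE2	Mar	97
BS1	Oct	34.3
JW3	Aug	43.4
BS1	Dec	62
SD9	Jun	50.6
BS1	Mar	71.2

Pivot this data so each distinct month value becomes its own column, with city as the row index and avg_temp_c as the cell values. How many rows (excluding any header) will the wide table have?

5

5 distinct city values → 5 rows.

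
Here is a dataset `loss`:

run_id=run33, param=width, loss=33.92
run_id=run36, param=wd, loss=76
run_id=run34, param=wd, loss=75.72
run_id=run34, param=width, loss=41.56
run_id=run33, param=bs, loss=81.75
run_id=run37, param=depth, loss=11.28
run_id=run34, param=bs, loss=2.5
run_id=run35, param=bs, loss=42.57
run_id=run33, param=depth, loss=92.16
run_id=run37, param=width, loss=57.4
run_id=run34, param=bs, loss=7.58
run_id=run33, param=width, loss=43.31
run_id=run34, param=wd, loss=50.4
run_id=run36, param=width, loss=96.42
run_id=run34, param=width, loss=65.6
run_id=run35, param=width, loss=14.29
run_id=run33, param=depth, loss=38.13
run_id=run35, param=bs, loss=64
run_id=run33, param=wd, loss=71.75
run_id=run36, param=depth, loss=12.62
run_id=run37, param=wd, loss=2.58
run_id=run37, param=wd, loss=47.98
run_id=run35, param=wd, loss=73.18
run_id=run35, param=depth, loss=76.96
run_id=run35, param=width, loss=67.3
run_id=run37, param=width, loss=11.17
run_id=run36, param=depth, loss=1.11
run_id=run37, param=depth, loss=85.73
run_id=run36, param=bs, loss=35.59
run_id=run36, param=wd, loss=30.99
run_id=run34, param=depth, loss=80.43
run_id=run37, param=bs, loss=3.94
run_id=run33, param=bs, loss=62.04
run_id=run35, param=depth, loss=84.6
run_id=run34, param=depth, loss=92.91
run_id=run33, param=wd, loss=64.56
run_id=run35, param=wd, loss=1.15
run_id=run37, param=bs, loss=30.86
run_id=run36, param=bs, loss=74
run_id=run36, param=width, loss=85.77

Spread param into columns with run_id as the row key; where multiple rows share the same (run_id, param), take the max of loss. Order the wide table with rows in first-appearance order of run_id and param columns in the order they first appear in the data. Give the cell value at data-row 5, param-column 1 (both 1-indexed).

67.3

With rows in first-appearance order of run_id, row 5 is run_id=run35. param columns in first-appearance order: width, wd, bs, depth; column 1 is width.
Long rows with run_id=run35, param=width: max(14.29, 67.3) = 67.3.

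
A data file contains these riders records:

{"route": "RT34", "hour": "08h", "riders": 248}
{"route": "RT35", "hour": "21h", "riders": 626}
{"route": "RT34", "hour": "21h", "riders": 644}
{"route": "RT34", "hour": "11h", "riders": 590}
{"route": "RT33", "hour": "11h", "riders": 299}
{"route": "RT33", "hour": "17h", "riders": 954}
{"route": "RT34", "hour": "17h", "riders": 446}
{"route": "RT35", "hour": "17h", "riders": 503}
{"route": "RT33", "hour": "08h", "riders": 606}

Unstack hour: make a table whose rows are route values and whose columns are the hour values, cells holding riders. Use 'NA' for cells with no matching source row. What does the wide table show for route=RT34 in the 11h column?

The long row with route=RT34, hour=11h has riders=590.

590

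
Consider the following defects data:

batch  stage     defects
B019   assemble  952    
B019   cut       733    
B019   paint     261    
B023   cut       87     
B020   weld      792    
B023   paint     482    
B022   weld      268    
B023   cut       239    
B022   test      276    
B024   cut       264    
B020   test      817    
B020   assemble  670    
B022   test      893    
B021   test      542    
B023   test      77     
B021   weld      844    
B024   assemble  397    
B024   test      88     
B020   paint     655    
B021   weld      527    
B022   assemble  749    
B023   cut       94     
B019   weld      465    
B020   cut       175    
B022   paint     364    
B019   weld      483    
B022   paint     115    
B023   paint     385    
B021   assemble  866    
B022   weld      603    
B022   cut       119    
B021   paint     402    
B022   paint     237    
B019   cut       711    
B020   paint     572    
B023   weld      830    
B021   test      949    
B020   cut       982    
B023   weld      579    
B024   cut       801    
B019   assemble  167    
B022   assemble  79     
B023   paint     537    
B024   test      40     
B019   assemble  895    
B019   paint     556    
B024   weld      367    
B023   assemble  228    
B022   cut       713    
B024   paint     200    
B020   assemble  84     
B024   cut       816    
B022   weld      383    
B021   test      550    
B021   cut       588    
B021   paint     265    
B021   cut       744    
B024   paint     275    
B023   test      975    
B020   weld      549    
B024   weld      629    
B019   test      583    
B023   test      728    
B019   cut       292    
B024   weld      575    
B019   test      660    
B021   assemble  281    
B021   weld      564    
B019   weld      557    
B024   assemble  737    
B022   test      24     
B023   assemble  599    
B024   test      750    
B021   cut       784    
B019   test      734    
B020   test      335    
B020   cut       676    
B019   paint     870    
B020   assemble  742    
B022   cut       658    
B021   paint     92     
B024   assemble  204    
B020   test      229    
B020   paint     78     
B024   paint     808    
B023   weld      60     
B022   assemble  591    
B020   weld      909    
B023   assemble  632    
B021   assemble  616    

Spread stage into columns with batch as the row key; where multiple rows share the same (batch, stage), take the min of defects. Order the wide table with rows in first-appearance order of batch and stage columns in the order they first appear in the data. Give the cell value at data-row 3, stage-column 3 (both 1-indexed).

78

With rows in first-appearance order of batch, row 3 is batch=B020. stage columns in first-appearance order: assemble, cut, paint, weld, test; column 3 is paint.
Long rows with batch=B020, stage=paint: min(655, 572, 78) = 78.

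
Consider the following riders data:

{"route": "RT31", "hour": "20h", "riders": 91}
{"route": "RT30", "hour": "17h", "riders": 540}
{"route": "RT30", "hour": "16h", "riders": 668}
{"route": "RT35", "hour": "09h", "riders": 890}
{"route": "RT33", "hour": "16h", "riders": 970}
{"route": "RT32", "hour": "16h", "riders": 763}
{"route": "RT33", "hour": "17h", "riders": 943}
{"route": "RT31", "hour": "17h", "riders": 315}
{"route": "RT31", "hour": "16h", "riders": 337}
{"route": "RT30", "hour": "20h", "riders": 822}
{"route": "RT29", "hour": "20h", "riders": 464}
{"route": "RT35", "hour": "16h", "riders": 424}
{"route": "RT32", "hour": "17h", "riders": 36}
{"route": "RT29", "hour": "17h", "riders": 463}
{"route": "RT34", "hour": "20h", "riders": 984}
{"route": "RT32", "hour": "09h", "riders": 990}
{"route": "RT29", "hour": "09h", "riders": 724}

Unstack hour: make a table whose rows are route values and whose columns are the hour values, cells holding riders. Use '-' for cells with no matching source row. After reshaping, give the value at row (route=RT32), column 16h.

763

The long row with route=RT32, hour=16h has riders=763.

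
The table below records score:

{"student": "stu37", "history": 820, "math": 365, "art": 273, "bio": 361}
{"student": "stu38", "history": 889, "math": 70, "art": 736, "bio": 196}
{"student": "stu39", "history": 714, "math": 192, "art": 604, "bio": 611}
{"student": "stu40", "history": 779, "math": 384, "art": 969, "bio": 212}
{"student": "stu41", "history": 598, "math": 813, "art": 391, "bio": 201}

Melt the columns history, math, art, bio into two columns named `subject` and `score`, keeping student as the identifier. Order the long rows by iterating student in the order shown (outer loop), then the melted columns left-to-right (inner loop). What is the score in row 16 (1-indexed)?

20 rows total (5 × 4). Row 16: index ⌊(16-1)/4⌋ = 3 into student → stu40; (16-1) mod 4 = 3 into the melted columns → bio.
So row 16 is (stu40, bio, 212); score = 212.

212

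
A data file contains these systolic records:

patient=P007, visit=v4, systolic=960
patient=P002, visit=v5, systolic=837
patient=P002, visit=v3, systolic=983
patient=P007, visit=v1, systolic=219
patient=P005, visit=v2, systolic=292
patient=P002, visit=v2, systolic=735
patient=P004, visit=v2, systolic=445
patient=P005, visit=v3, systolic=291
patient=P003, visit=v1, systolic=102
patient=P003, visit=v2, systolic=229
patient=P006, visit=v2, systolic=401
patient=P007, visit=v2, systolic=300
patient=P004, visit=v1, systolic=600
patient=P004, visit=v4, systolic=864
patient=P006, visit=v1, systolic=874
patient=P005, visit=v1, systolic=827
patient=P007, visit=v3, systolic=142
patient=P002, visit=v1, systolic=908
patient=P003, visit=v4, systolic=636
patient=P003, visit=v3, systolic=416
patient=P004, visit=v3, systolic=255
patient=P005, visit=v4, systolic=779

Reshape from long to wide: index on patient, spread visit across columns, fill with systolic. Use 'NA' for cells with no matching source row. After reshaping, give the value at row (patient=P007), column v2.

300

The long row with patient=P007, visit=v2 has systolic=300.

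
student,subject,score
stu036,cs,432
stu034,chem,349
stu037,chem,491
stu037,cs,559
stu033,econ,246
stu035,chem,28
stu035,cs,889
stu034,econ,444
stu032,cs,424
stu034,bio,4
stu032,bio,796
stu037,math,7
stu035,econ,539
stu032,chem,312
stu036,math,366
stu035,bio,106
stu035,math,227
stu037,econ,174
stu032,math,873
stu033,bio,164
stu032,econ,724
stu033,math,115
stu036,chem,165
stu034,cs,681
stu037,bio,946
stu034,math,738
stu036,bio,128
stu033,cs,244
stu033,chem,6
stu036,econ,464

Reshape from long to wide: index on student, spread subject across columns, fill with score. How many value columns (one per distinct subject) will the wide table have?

5 distinct subject values: econ, bio, cs, math, chem.

5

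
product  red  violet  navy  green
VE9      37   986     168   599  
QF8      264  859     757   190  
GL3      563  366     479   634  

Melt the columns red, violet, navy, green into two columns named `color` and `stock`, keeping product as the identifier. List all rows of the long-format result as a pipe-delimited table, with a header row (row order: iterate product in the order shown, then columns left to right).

Each (product, column) pair becomes one row: 3 × 4 = 12 rows.
For example, (VE9, red) → stock=37.

| product | color | stock |
| VE9 | red | 37 |
| VE9 | violet | 986 |
| VE9 | navy | 168 |
| VE9 | green | 599 |
| QF8 | red | 264 |
| QF8 | violet | 859 |
| QF8 | navy | 757 |
| QF8 | green | 190 |
| GL3 | red | 563 |
| GL3 | violet | 366 |
| GL3 | navy | 479 |
| GL3 | green | 634 |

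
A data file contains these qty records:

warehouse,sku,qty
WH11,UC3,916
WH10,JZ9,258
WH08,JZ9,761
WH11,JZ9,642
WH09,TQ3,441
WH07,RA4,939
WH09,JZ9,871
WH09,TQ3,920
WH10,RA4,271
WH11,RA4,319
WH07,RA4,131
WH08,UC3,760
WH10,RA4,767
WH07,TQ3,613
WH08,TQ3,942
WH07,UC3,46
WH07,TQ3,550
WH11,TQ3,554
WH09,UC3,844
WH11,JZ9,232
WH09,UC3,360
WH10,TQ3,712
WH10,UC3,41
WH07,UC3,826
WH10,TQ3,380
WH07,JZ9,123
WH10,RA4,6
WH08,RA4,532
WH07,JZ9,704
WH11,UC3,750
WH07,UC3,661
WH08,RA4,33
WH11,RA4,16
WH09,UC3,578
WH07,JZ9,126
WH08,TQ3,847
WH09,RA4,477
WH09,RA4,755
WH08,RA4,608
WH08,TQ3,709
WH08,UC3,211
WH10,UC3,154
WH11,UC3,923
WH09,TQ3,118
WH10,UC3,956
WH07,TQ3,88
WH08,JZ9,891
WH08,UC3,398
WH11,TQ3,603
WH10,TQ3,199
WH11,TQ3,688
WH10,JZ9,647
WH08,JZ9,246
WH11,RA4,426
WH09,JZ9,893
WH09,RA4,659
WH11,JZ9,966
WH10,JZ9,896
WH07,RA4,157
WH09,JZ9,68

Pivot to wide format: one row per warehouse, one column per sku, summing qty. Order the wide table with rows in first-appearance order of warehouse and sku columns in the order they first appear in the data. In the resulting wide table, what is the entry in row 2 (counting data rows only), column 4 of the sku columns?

With rows in first-appearance order of warehouse, row 2 is warehouse=WH10. sku columns in first-appearance order: UC3, JZ9, TQ3, RA4; column 4 is RA4.
Long rows with warehouse=WH10, sku=RA4: 271 + 767 + 6 = 1044.

1044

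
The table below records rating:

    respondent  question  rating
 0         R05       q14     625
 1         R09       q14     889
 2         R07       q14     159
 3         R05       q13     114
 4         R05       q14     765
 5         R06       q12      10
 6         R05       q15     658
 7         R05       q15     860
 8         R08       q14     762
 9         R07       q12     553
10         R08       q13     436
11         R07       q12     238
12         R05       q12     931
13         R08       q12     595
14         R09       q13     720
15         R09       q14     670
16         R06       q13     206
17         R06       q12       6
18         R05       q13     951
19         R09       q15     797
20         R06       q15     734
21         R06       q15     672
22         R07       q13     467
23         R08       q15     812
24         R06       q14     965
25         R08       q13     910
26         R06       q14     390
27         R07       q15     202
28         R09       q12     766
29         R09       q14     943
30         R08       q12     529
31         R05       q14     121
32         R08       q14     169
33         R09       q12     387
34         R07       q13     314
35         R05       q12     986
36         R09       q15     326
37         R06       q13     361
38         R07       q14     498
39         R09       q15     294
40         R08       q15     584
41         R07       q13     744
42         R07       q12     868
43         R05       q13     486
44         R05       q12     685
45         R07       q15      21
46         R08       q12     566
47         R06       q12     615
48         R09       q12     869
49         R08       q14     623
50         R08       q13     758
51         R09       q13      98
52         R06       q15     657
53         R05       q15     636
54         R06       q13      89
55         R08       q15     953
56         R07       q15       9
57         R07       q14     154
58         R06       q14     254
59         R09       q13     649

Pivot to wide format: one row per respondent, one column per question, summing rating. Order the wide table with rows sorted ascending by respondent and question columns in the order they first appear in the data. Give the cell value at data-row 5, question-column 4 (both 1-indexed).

With rows sorted ascending by respondent, row 5 is respondent=R09. question columns in first-appearance order: q14, q13, q12, q15; column 4 is q15.
Long rows with respondent=R09, question=q15: 797 + 326 + 294 = 1417.

1417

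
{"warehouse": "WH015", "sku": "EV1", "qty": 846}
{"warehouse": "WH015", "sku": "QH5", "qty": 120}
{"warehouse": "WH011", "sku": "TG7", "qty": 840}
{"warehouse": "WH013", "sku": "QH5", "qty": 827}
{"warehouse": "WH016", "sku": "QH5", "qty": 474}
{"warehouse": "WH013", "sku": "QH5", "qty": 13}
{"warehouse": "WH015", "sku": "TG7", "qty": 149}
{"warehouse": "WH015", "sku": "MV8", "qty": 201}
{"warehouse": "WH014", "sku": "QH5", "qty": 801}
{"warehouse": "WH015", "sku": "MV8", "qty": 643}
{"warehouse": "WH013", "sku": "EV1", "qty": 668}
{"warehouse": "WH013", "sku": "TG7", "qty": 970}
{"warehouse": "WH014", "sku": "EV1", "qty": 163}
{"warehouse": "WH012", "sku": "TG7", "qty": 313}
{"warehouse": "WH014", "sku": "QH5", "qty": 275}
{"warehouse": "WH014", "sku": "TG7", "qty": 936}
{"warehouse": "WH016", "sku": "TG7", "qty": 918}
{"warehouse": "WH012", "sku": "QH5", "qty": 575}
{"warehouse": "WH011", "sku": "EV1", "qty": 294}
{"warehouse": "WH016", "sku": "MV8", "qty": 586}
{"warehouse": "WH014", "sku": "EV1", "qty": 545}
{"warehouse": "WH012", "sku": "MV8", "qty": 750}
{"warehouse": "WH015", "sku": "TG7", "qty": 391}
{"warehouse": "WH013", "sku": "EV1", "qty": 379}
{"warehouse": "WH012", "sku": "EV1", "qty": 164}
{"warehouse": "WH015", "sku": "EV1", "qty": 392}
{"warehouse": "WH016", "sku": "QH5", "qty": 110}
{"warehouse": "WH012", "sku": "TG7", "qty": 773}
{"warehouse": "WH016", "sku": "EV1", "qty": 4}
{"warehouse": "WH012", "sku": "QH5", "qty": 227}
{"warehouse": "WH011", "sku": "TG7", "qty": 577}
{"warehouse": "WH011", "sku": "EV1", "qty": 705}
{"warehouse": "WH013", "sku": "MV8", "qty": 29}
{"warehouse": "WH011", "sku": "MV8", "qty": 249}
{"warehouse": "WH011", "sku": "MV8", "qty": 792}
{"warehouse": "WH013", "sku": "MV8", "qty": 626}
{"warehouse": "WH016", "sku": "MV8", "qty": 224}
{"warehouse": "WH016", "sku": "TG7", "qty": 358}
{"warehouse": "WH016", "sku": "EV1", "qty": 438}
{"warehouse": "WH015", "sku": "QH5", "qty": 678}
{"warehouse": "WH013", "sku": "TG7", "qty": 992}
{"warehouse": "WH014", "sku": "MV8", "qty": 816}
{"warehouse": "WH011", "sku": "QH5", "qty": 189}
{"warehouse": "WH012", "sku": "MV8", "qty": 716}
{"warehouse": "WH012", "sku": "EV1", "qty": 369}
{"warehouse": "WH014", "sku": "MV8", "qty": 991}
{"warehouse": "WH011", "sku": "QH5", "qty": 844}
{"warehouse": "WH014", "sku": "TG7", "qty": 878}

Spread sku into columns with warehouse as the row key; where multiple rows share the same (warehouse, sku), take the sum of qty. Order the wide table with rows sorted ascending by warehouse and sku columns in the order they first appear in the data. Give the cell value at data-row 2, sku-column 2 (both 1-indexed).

802

With rows sorted ascending by warehouse, row 2 is warehouse=WH012. sku columns in first-appearance order: EV1, QH5, TG7, MV8; column 2 is QH5.
Long rows with warehouse=WH012, sku=QH5: 575 + 227 = 802.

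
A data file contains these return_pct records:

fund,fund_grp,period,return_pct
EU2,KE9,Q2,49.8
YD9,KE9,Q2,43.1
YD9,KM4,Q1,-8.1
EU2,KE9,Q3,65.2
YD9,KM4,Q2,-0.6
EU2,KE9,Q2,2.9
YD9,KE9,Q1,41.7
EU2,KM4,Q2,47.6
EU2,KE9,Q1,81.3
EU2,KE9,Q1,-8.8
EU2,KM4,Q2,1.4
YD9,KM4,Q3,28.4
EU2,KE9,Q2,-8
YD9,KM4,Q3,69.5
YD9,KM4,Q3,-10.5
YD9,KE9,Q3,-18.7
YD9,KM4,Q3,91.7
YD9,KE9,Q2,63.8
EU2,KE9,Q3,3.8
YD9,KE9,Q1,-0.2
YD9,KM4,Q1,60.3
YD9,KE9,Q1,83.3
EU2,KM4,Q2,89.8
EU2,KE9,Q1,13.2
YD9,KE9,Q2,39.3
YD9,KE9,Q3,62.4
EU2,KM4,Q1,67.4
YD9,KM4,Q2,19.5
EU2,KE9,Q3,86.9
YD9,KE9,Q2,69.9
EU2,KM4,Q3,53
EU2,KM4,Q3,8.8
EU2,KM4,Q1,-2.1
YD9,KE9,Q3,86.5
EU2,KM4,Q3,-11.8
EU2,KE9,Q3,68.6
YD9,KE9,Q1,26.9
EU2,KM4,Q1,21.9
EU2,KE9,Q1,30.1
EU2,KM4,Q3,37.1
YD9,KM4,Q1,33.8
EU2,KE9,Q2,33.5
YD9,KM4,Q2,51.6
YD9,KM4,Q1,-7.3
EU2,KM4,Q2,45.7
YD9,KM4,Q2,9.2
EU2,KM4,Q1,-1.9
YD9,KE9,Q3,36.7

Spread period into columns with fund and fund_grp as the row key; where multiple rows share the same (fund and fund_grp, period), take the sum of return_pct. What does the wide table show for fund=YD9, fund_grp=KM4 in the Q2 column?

79.7

Rows with fund=YD9, fund_grp=KM4 and period=Q2: return_pct values are -0.6, 19.5, 51.6, 9.2.
-0.6 + 19.5 + 51.6 + 9.2 = 79.7.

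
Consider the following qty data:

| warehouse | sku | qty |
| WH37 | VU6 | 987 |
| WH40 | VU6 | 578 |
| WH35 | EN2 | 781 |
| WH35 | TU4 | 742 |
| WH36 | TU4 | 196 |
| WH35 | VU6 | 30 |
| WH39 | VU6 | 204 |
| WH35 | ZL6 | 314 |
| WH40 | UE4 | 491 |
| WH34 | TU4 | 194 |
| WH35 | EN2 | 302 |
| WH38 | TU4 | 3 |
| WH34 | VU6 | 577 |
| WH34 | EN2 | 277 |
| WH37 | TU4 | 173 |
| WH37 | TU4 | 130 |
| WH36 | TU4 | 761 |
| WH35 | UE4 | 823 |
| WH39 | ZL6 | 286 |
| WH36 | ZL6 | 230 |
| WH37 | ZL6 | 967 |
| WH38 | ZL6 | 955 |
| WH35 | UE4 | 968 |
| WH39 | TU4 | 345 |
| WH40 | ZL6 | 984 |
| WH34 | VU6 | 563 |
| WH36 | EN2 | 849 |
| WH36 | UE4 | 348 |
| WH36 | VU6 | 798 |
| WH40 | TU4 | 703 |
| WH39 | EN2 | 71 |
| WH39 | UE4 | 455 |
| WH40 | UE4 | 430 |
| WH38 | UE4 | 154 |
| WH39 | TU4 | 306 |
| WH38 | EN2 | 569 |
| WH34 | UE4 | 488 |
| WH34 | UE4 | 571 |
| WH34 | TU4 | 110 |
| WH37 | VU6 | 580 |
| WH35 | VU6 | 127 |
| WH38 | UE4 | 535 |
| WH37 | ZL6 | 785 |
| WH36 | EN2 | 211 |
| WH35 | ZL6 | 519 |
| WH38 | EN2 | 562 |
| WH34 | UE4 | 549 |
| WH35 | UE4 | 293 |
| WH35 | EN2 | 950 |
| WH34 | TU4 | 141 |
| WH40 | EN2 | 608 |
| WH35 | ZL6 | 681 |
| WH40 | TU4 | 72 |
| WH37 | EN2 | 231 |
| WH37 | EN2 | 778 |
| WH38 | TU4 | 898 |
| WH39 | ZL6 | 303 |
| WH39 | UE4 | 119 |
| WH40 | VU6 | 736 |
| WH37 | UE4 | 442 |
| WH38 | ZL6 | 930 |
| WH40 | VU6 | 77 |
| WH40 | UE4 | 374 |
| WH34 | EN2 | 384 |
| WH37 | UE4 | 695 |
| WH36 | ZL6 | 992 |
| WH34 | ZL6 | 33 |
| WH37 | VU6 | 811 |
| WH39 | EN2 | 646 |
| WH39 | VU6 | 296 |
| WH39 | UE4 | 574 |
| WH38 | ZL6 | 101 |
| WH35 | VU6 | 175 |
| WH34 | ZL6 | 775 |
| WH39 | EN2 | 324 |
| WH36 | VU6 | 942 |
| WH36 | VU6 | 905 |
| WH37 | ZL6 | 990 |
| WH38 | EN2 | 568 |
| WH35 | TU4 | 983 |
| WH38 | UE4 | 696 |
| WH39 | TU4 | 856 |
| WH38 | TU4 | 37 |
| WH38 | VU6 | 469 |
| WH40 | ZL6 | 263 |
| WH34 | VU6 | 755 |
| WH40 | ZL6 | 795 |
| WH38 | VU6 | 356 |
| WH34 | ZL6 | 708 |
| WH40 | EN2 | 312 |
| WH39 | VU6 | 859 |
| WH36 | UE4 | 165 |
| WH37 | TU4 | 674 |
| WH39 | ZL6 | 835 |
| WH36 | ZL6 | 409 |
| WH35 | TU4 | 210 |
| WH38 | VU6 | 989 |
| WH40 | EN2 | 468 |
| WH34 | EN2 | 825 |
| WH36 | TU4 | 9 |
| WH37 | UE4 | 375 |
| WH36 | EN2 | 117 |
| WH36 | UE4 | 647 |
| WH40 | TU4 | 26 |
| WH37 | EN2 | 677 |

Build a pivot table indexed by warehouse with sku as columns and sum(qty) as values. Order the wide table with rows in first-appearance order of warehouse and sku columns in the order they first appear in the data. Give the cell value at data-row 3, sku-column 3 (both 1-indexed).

With rows in first-appearance order of warehouse, row 3 is warehouse=WH35. sku columns in first-appearance order: VU6, EN2, TU4, ZL6, UE4; column 3 is TU4.
Long rows with warehouse=WH35, sku=TU4: 742 + 983 + 210 = 1935.

1935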